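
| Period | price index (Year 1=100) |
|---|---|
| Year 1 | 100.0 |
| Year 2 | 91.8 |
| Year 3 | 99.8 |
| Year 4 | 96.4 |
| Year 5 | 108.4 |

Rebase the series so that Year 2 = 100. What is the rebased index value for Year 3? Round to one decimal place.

Rebased(Year 3) = 99.8 / 91.8 × 100 = 108.7146

108.7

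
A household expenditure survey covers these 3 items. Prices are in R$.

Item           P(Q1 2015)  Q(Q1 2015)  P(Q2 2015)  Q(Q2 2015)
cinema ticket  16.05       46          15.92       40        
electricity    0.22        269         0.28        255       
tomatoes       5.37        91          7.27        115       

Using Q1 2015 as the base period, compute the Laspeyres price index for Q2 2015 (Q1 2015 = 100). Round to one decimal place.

Laspeyres price index uses base-period quantities as weights.
ΣP(Q2 2015)·Q(Q1 2015) = 15.92×46 + 0.28×269 + 7.27×91 = 732.32 + 75.32 + 661.57 = 1469.21
ΣP(Q1 2015)·Q(Q1 2015) = 16.05×46 + 0.22×269 + 5.37×91 = 738.3 + 59.18 + 488.67 = 1286.15
Index = 1469.21 / 1286.15 × 100 = 114.2332

114.2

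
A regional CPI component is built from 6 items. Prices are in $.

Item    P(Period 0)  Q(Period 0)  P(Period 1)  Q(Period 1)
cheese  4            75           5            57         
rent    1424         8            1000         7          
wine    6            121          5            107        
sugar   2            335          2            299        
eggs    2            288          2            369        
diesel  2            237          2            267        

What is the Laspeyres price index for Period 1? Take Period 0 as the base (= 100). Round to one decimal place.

Laspeyres price index uses base-period quantities as weights.
ΣP(Period 1)·Q(Period 0) = 5×75 + 1000×8 + 5×121 + 2×335 + 2×288 + 2×237 = 375 + 8000 + 605 + 670 + 576 + 474 = 10700
ΣP(Period 0)·Q(Period 0) = 4×75 + 1424×8 + 6×121 + 2×335 + 2×288 + 2×237 = 300 + 11392 + 726 + 670 + 576 + 474 = 14138
Index = 10700 / 14138 × 100 = 75.6826

75.7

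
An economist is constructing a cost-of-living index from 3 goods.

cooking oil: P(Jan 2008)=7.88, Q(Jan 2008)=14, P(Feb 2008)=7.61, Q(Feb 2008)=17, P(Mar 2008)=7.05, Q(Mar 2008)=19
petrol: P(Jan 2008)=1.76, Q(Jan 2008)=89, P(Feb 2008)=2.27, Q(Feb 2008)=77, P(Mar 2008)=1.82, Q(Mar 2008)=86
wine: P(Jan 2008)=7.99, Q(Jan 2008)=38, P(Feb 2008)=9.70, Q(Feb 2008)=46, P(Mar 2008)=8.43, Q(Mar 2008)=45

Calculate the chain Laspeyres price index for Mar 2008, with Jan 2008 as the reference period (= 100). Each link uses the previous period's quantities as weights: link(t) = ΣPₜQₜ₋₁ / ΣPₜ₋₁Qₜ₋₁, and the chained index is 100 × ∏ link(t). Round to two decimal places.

Link Jan 2008→Feb 2008:
ΣP(Feb 2008)Q(Jan 2008) = 7.61×14 + 2.27×89 + 9.70×38 = 106.54 + 202.03 + 368.6 = 677.17
ΣP(Jan 2008)Q(Jan 2008) = 7.88×14 + 1.76×89 + 7.99×38 = 110.32 + 156.64 + 303.62 = 570.58
link = 677.17/570.58 = 1.186810
Link Feb 2008→Mar 2008:
ΣP(Mar 2008)Q(Feb 2008) = 7.05×17 + 1.82×77 + 8.43×46 = 119.85 + 140.14 + 387.78 = 647.77
ΣP(Feb 2008)Q(Feb 2008) = 7.61×17 + 2.27×77 + 9.70×46 = 129.37 + 174.79 + 446.2 = 750.36
link = 647.77/750.36 = 0.863279
Chained index = 100 × 1.186810 × 0.863279 = 102.4548

102.45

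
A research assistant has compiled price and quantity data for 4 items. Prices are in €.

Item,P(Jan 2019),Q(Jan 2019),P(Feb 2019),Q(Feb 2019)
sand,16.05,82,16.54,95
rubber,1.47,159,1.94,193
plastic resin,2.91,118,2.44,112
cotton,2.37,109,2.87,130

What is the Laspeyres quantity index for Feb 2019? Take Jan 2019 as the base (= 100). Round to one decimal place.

Laspeyres quantity index uses base-period prices as weights.
ΣP(Jan 2019)·Q(Feb 2019) = 16.05×95 + 1.47×193 + 2.91×112 + 2.37×130 = 1524.75 + 283.71 + 325.92 + 308.1 = 2442.48
ΣP(Jan 2019)·Q(Jan 2019) = 16.05×82 + 1.47×159 + 2.91×118 + 2.37×109 = 1316.1 + 233.73 + 343.38 + 258.33 = 2151.54
Index = 2442.48 / 2151.54 × 100 = 113.5224

113.5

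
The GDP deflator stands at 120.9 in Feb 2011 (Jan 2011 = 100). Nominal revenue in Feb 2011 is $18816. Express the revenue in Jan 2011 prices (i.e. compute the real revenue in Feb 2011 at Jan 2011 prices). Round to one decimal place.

Real = Nominal ÷ (Index/100) = 18816 ÷ (120.9/100)
     = 18816 ÷ 1.209 = 15563.2754

15563.3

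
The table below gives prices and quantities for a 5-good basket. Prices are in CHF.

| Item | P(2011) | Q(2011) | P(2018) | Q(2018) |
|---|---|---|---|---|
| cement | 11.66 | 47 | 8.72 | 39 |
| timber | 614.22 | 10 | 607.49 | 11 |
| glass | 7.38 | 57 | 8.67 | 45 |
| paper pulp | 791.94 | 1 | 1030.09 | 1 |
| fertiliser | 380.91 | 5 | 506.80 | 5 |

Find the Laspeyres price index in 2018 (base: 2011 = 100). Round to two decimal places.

107.50

Laspeyres price index uses base-period quantities as weights.
ΣP(2018)·Q(2011) = 8.72×47 + 607.49×10 + 8.67×57 + 1030.09×1 + 506.80×5 = 409.84 + 6074.9 + 494.19 + 1030.09 + 2534 = 10543.02
ΣP(2011)·Q(2011) = 11.66×47 + 614.22×10 + 7.38×57 + 791.94×1 + 380.91×5 = 548.02 + 6142.2 + 420.66 + 791.94 + 1904.55 = 9807.37
Index = 10543.02 / 9807.37 × 100 = 107.5010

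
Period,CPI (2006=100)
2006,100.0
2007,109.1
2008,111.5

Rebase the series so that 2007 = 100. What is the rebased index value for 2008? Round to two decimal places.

102.20

Rebased(2008) = 111.5 / 109.1 × 100 = 102.1998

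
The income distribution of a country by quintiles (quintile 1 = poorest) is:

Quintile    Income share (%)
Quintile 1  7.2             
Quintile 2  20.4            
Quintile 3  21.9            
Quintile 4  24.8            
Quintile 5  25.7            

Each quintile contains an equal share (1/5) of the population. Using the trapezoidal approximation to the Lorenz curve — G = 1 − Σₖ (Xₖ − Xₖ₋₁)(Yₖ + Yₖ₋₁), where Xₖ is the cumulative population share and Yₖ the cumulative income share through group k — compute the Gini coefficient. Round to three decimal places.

Cumulative income shares Yₖ: 0.0720, 0.2760, 0.4950, 0.7430, 1.0000
Σ (Xₖ−Xₖ₋₁)(Yₖ+Yₖ₋₁) = (1/5)(0.0720+0.0000) + (1/5)(0.2760+0.0720) + (1/5)(0.4950+0.2760) + (1/5)(0.7430+0.4950) + (1/5)(1.0000+0.7430)
  = 0.0144 + 0.0696 + 0.1542 + 0.2476 + 0.3486 = 0.8344
G = 1 − 0.8344 = 0.1656

0.166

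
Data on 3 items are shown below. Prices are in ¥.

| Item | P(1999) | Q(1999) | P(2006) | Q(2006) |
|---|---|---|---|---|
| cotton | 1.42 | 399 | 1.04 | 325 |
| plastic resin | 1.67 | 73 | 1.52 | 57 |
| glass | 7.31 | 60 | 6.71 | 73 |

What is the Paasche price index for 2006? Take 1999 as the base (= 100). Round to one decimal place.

Paasche price index uses current-period quantities as weights.
ΣP(2006)·Q(2006) = 1.04×325 + 1.52×57 + 6.71×73 = 338 + 86.64 + 489.83 = 914.47
ΣP(1999)·Q(2006) = 1.42×325 + 1.67×57 + 7.31×73 = 461.5 + 95.19 + 533.63 = 1090.32
Index = 914.47 / 1090.32 × 100 = 83.8717

83.9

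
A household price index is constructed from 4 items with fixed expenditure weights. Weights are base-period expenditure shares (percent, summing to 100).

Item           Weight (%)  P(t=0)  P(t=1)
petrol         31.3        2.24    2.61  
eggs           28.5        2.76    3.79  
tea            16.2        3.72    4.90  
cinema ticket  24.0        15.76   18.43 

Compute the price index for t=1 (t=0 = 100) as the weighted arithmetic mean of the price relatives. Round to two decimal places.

petrol: 31.3 × (2.61/2.24) = 31.3 × 1.165179 = 36.4701
eggs: 28.5 × (3.79/2.76) = 28.5 × 1.373188 = 39.1359
tea: 16.2 × (4.90/3.72) = 16.2 × 1.317204 = 21.3387
cinema ticket: 24.0 × (18.43/15.76) = 24.0 × 1.169416 = 28.0660
Index = Σ wᵢ·(p₁ᵢ/p₀ᵢ) = 36.4701 + 39.1359 + 21.3387 + 28.0660 = 125.0107

125.01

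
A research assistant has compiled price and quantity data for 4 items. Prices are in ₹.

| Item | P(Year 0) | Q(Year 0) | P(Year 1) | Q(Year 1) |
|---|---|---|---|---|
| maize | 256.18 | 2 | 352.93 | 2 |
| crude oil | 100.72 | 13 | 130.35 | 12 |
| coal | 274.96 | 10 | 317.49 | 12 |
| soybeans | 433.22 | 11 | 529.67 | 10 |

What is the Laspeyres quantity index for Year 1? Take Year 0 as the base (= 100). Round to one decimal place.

Laspeyres quantity index uses base-period prices as weights.
ΣP(Year 0)·Q(Year 1) = 256.18×2 + 100.72×12 + 274.96×12 + 433.22×10 = 512.36 + 1208.64 + 3299.52 + 4332.2 = 9352.72
ΣP(Year 0)·Q(Year 0) = 256.18×2 + 100.72×13 + 274.96×10 + 433.22×11 = 512.36 + 1309.36 + 2749.6 + 4765.42 = 9336.74
Index = 9352.72 / 9336.74 × 100 = 100.1712

100.2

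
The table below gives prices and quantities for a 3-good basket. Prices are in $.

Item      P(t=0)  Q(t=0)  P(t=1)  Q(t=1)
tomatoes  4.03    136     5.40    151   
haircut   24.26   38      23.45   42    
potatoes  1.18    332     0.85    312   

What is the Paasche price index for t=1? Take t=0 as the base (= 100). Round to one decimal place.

Paasche price index uses current-period quantities as weights.
ΣP(t=1)·Q(t=1) = 5.40×151 + 23.45×42 + 0.85×312 = 815.4 + 984.9 + 265.2 = 2065.5
ΣP(t=0)·Q(t=1) = 4.03×151 + 24.26×42 + 1.18×312 = 608.53 + 1018.92 + 368.16 = 1995.61
Index = 2065.5 / 1995.61 × 100 = 103.5022

103.5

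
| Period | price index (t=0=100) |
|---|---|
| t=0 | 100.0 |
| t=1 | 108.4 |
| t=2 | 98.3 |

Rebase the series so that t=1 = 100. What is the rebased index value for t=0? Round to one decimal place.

92.3

Rebased(t=0) = 100.0 / 108.4 × 100 = 92.2509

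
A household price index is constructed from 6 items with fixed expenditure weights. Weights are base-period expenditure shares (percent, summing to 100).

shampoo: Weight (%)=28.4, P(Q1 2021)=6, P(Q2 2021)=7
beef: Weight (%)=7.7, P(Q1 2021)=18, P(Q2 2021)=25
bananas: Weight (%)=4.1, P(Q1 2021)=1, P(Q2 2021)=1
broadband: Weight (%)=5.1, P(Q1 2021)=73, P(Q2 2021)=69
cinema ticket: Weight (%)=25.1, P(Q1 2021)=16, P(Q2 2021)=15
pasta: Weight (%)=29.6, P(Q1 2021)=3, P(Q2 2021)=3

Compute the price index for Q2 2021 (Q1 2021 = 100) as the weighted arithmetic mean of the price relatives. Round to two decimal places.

105.88

shampoo: 28.4 × (7/6) = 28.4 × 1.166667 = 33.1333
beef: 7.7 × (25/18) = 7.7 × 1.388889 = 10.6944
bananas: 4.1 × (1/1) = 4.1 × 1.000000 = 4.1000
broadband: 5.1 × (69/73) = 5.1 × 0.945205 = 4.8205
cinema ticket: 25.1 × (15/16) = 25.1 × 0.937500 = 23.5312
pasta: 29.6 × (3/3) = 29.6 × 1.000000 = 29.6000
Index = Σ wᵢ·(p₁ᵢ/p₀ᵢ) = 33.1333 + 10.6944 + 4.1000 + 4.8205 + 23.5312 + 29.6000 = 105.8796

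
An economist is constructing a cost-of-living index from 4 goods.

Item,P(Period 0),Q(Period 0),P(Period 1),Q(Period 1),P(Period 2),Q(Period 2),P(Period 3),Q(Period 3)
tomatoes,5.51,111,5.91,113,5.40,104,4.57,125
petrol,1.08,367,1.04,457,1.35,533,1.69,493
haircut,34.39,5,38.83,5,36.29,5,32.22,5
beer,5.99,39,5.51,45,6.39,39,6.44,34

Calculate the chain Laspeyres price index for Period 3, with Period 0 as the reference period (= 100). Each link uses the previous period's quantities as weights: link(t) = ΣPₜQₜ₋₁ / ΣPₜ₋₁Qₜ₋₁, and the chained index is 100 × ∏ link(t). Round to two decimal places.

114.41

Link Period 0→Period 1:
ΣP(Period 1)Q(Period 0) = 5.91×111 + 1.04×367 + 38.83×5 + 5.51×39 = 656.01 + 381.68 + 194.15 + 214.89 = 1446.73
ΣP(Period 0)Q(Period 0) = 5.51×111 + 1.08×367 + 34.39×5 + 5.99×39 = 611.61 + 396.36 + 171.95 + 233.61 = 1413.53
link = 1446.73/1413.53 = 1.023487
Link Period 1→Period 2:
ΣP(Period 2)Q(Period 1) = 5.40×113 + 1.35×457 + 36.29×5 + 6.39×45 = 610.2 + 616.95 + 181.45 + 287.55 = 1696.15
ΣP(Period 1)Q(Period 1) = 5.91×113 + 1.04×457 + 38.83×5 + 5.51×45 = 667.83 + 475.28 + 194.15 + 247.95 = 1585.21
link = 1696.15/1585.21 = 1.069984
Link Period 2→Period 3:
ΣP(Period 3)Q(Period 2) = 4.57×104 + 1.69×533 + 32.22×5 + 6.44×39 = 475.28 + 900.77 + 161.1 + 251.16 = 1788.31
ΣP(Period 2)Q(Period 2) = 5.40×104 + 1.35×533 + 36.29×5 + 6.39×39 = 561.6 + 719.55 + 181.45 + 249.21 = 1711.81
link = 1788.31/1711.81 = 1.044690
Chained index = 100 × 1.023487 × 1.069984 × 1.044690 = 114.4056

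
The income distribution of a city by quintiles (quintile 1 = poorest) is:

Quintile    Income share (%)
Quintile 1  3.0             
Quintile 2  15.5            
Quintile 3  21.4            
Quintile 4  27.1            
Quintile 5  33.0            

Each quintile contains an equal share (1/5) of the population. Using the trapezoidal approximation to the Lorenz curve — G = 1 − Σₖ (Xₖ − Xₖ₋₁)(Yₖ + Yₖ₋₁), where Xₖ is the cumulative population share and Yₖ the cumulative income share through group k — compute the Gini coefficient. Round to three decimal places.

Cumulative income shares Yₖ: 0.0300, 0.1850, 0.3990, 0.6700, 1.0000
Σ (Xₖ−Xₖ₋₁)(Yₖ+Yₖ₋₁) = (1/5)(0.0300+0.0000) + (1/5)(0.1850+0.0300) + (1/5)(0.3990+0.1850) + (1/5)(0.6700+0.3990) + (1/5)(1.0000+0.6700)
  = 0.0060 + 0.0430 + 0.1168 + 0.2138 + 0.3340 = 0.7136
G = 1 − 0.7136 = 0.2864

0.286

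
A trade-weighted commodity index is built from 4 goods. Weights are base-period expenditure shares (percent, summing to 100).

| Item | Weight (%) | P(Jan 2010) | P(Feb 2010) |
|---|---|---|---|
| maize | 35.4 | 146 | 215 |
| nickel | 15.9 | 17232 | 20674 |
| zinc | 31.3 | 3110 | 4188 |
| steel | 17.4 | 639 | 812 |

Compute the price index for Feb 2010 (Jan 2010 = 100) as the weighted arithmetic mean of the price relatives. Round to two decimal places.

maize: 35.4 × (215/146) = 35.4 × 1.472603 = 52.1301
nickel: 15.9 × (20674/17232) = 15.9 × 1.199745 = 19.0759
zinc: 31.3 × (4188/3110) = 31.3 × 1.346624 = 42.1493
steel: 17.4 × (812/639) = 17.4 × 1.270736 = 22.1108
Index = Σ wᵢ·(p₁ᵢ/p₀ᵢ) = 52.1301 + 19.0759 + 42.1493 + 22.1108 = 135.4662

135.47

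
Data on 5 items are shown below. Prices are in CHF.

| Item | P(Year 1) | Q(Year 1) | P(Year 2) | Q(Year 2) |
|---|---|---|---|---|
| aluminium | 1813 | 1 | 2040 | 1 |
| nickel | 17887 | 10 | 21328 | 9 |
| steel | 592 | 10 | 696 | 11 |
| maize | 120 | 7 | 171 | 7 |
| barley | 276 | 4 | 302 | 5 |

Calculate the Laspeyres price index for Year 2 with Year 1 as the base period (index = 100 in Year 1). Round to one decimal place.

Laspeyres price index uses base-period quantities as weights.
ΣP(Year 2)·Q(Year 1) = 2040×1 + 21328×10 + 696×10 + 171×7 + 302×4 = 2040 + 213280 + 6960 + 1197 + 1208 = 224685
ΣP(Year 1)·Q(Year 1) = 1813×1 + 17887×10 + 592×10 + 120×7 + 276×4 = 1813 + 178870 + 5920 + 840 + 1104 = 188547
Index = 224685 / 188547 × 100 = 119.1666

119.2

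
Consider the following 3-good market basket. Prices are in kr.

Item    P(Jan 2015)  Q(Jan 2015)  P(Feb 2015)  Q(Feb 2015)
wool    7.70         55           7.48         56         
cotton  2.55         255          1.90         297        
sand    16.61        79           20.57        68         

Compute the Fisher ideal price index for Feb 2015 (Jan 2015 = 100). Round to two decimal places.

Laspeyres component (base-period weights):
ΣP(Feb 2015)Q(Jan 2015) = 7.48×55 + 1.90×255 + 20.57×79 = 411.4 + 484.5 + 1625.03 = 2520.93
ΣP(Jan 2015)Q(Jan 2015) = 7.70×55 + 2.55×255 + 16.61×79 = 423.5 + 650.25 + 1312.19 = 2385.94
L = 2520.93 / 2385.94 × 100 = 105.6577
Paasche component (current-period weights):
ΣP(Feb 2015)Q(Feb 2015) = 7.48×56 + 1.90×297 + 20.57×68 = 418.88 + 564.3 + 1398.76 = 2381.94
ΣP(Jan 2015)Q(Feb 2015) = 7.70×56 + 2.55×297 + 16.61×68 = 431.2 + 757.35 + 1129.48 = 2318.03
P = 2381.94 / 2318.03 × 100 = 102.7571
Fisher = √(L × P) = √(105.6577 × 102.7571) = 104.1973

104.20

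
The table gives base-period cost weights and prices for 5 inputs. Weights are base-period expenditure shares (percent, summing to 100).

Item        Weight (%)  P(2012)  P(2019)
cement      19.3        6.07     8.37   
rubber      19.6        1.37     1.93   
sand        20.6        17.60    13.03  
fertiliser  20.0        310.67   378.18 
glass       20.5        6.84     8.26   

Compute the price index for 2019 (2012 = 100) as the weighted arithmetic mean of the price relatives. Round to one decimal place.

cement: 19.3 × (8.37/6.07) = 19.3 × 1.378913 = 26.6130
rubber: 19.6 × (1.93/1.37) = 19.6 × 1.408759 = 27.6117
sand: 20.6 × (13.03/17.60) = 20.6 × 0.740341 = 15.2510
fertiliser: 20.0 × (378.18/310.67) = 20.0 × 1.217305 = 24.3461
glass: 20.5 × (8.26/6.84) = 20.5 × 1.207602 = 24.7558
Index = Σ wᵢ·(p₁ᵢ/p₀ᵢ) = 26.6130 + 27.6117 + 15.2510 + 24.3461 + 24.7558 = 118.5777

118.6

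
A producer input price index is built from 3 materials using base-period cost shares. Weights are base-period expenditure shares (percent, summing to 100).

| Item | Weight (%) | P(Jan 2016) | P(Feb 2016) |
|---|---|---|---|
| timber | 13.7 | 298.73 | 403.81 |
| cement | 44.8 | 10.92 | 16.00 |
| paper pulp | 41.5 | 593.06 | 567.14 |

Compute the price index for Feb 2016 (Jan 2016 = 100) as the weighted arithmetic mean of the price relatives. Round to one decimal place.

timber: 13.7 × (403.81/298.73) = 13.7 × 1.351756 = 18.5191
cement: 44.8 × (16.00/10.92) = 44.8 × 1.465201 = 65.6410
paper pulp: 41.5 × (567.14/593.06) = 41.5 × 0.956294 = 39.6862
Index = Σ wᵢ·(p₁ᵢ/p₀ᵢ) = 18.5191 + 65.6410 + 39.6862 = 123.8463

123.8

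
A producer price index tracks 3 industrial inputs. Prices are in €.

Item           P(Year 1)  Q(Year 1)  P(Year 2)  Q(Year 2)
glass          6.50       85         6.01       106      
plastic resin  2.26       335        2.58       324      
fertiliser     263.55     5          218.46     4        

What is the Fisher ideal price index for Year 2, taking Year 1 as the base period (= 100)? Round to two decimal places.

94.36

Laspeyres component (base-period weights):
ΣP(Year 2)Q(Year 1) = 6.01×85 + 2.58×335 + 218.46×5 = 510.85 + 864.3 + 1092.3 = 2467.45
ΣP(Year 1)Q(Year 1) = 6.50×85 + 2.26×335 + 263.55×5 = 552.5 + 757.1 + 1317.75 = 2627.35
L = 2467.45 / 2627.35 × 100 = 93.9140
Paasche component (current-period weights):
ΣP(Year 2)Q(Year 2) = 6.01×106 + 2.58×324 + 218.46×4 = 637.06 + 835.92 + 873.84 = 2346.82
ΣP(Year 1)Q(Year 2) = 6.50×106 + 2.26×324 + 263.55×4 = 689 + 732.24 + 1054.2 = 2475.44
P = 2346.82 / 2475.44 × 100 = 94.8042
Fisher = √(L × P) = √(93.9140 × 94.8042) = 94.3580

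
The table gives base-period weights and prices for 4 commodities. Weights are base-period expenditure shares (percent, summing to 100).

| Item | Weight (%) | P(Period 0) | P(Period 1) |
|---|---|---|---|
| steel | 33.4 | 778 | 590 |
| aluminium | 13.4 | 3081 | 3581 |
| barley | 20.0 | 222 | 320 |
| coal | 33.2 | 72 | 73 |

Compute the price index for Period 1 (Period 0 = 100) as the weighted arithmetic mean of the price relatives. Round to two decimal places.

103.39

steel: 33.4 × (590/778) = 33.4 × 0.758355 = 25.3290
aluminium: 13.4 × (3581/3081) = 13.4 × 1.162285 = 15.5746
barley: 20.0 × (320/222) = 20.0 × 1.441441 = 28.8288
coal: 33.2 × (73/72) = 33.2 × 1.013889 = 33.6611
Index = Σ wᵢ·(p₁ᵢ/p₀ᵢ) = 25.3290 + 15.5746 + 28.8288 + 33.6611 = 103.3936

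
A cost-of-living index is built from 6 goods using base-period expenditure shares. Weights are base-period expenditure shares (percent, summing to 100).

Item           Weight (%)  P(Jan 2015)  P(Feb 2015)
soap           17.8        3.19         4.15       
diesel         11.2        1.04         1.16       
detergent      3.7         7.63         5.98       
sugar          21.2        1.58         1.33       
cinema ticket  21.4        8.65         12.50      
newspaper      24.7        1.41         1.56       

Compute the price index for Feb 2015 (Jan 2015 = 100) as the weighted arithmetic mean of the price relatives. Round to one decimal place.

114.6

soap: 17.8 × (4.15/3.19) = 17.8 × 1.300940 = 23.1567
diesel: 11.2 × (1.16/1.04) = 11.2 × 1.115385 = 12.4923
detergent: 3.7 × (5.98/7.63) = 3.7 × 0.783748 = 2.8999
sugar: 21.2 × (1.33/1.58) = 21.2 × 0.841772 = 17.8456
cinema ticket: 21.4 × (12.50/8.65) = 21.4 × 1.445087 = 30.9249
newspaper: 24.7 × (1.56/1.41) = 24.7 × 1.106383 = 27.3277
Index = Σ wᵢ·(p₁ᵢ/p₀ᵢ) = 23.1567 + 12.4923 + 2.8999 + 17.8456 + 30.9249 + 27.3277 = 114.6470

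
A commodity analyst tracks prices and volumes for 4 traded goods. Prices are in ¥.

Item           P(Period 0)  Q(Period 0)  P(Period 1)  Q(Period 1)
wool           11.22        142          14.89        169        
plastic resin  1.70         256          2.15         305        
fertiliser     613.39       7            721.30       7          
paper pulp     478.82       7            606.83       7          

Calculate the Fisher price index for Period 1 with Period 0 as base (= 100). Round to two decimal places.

Laspeyres component (base-period weights):
ΣP(Period 1)Q(Period 0) = 14.89×142 + 2.15×256 + 721.30×7 + 606.83×7 = 2114.38 + 550.4 + 5049.1 + 4247.81 = 11961.69
ΣP(Period 0)Q(Period 0) = 11.22×142 + 1.70×256 + 613.39×7 + 478.82×7 = 1593.24 + 435.2 + 4293.73 + 3351.74 = 9673.91
L = 11961.69 / 9673.91 × 100 = 123.6490
Paasche component (current-period weights):
ΣP(Period 1)Q(Period 1) = 14.89×169 + 2.15×305 + 721.30×7 + 606.83×7 = 2516.41 + 655.75 + 5049.1 + 4247.81 = 12469.07
ΣP(Period 0)Q(Period 1) = 11.22×169 + 1.70×305 + 613.39×7 + 478.82×7 = 1896.18 + 518.5 + 4293.73 + 3351.74 = 10060.15
P = 12469.07 / 10060.15 × 100 = 123.9452
Fisher = √(L × P) = √(123.6490 × 123.9452) = 123.7970

123.80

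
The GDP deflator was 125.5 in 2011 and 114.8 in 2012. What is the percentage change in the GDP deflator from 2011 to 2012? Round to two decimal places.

-8.53%

Change = (114.8 − 125.5) / 125.5 × 100
       = -10.7 / 125.5 × 100 = -8.5259%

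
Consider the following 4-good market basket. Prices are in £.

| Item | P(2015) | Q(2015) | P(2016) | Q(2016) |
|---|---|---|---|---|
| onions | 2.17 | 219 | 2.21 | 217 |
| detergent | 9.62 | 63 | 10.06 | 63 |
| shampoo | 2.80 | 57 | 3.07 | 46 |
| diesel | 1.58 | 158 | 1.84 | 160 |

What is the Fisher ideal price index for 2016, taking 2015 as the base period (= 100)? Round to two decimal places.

106.22

Laspeyres component (base-period weights):
ΣP(2016)Q(2015) = 2.21×219 + 10.06×63 + 3.07×57 + 1.84×158 = 483.99 + 633.78 + 174.99 + 290.72 = 1583.48
ΣP(2015)Q(2015) = 2.17×219 + 9.62×63 + 2.80×57 + 1.58×158 = 475.23 + 606.06 + 159.6 + 249.64 = 1490.53
L = 1583.48 / 1490.53 × 100 = 106.2360
Paasche component (current-period weights):
ΣP(2016)Q(2016) = 2.21×217 + 10.06×63 + 3.07×46 + 1.84×160 = 479.57 + 633.78 + 141.22 + 294.4 = 1548.97
ΣP(2015)Q(2016) = 2.17×217 + 9.62×63 + 2.80×46 + 1.58×160 = 470.89 + 606.06 + 128.8 + 252.8 = 1458.55
P = 1548.97 / 1458.55 × 100 = 106.1993
Fisher = √(L × P) = √(106.2360 × 106.1993) = 106.2177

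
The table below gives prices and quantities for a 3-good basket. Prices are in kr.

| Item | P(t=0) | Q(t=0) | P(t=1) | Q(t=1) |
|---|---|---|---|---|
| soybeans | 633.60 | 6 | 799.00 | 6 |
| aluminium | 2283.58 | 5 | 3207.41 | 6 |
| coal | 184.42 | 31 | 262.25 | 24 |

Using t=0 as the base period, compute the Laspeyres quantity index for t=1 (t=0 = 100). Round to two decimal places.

Laspeyres quantity index uses base-period prices as weights.
ΣP(t=0)·Q(t=1) = 633.60×6 + 2283.58×6 + 184.42×24 = 3801.6 + 13701.48 + 4426.08 = 21929.16
ΣP(t=0)·Q(t=0) = 633.60×6 + 2283.58×5 + 184.42×31 = 3801.6 + 11417.9 + 5717.02 = 20936.52
Index = 21929.16 / 20936.52 × 100 = 104.7412

104.74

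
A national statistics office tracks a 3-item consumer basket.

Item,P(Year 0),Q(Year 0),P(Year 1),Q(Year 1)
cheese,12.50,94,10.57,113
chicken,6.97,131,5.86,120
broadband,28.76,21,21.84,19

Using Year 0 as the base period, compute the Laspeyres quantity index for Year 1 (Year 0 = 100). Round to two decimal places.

Laspeyres quantity index uses base-period prices as weights.
ΣP(Year 0)·Q(Year 1) = 12.50×113 + 6.97×120 + 28.76×19 = 1412.5 + 836.4 + 546.44 = 2795.34
ΣP(Year 0)·Q(Year 0) = 12.50×94 + 6.97×131 + 28.76×21 = 1175 + 913.07 + 603.96 = 2692.03
Index = 2795.34 / 2692.03 × 100 = 103.8376

103.84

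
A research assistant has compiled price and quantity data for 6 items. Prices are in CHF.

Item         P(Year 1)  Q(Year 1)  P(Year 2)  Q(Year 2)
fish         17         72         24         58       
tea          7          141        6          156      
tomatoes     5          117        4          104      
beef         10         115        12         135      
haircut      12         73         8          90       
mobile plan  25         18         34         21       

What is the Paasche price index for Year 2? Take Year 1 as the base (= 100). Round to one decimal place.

Paasche price index uses current-period quantities as weights.
ΣP(Year 2)·Q(Year 2) = 24×58 + 6×156 + 4×104 + 12×135 + 8×90 + 34×21 = 1392 + 936 + 416 + 1620 + 720 + 714 = 5798
ΣP(Year 1)·Q(Year 2) = 17×58 + 7×156 + 5×104 + 10×135 + 12×90 + 25×21 = 986 + 1092 + 520 + 1350 + 1080 + 525 = 5553
Index = 5798 / 5553 × 100 = 104.4120

104.4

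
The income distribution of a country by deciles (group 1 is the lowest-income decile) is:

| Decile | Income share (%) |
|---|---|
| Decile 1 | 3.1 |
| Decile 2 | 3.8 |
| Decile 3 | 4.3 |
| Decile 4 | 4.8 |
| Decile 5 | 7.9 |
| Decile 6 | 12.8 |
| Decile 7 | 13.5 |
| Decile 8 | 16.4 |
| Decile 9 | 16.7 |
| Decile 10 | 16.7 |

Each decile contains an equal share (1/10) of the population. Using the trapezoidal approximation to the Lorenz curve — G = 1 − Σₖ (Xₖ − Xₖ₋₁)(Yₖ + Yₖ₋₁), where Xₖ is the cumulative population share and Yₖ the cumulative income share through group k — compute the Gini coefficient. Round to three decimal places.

0.304

Cumulative income shares Yₖ: 0.0310, 0.0690, 0.1120, 0.1600, 0.2390, 0.3670, 0.5020, 0.6660, 0.8330, 1.0000
Σ (Xₖ−Xₖ₋₁)(Yₖ+Yₖ₋₁) = (1/10)(0.0310+0.0000) + (1/10)(0.0690+0.0310) + (1/10)(0.1120+0.0690) + (1/10)(0.1600+0.1120) + (1/10)(0.2390+0.1600) + (1/10)(0.3670+0.2390) + (1/10)(0.5020+0.3670) + (1/10)(0.6660+0.5020) + (1/10)(0.8330+0.6660) + (1/10)(1.0000+0.8330)
  = 0.0031 + 0.0100 + 0.0181 + 0.0272 + 0.0399 + 0.0606 + 0.0869 + 0.1168 + 0.1499 + 0.1833 = 0.6958
G = 1 − 0.6958 = 0.3042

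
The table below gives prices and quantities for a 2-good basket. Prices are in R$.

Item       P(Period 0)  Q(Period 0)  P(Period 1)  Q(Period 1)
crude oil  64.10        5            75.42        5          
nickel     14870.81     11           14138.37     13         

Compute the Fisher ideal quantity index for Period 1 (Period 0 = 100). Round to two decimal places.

Laspeyres component (base-period weights):
ΣP(Period 0)Q(Period 1) = 64.10×5 + 14870.81×13 = 320.5 + 193320.53 = 193641.03
ΣP(Period 0)Q(Period 0) = 64.10×5 + 14870.81×11 = 320.5 + 163578.91 = 163899.41
L = 193641.03 / 163899.41 × 100 = 118.1463
Paasche component (current-period weights):
ΣP(Period 1)Q(Period 1) = 75.42×5 + 14138.37×13 = 377.1 + 183798.81 = 184175.91
ΣP(Period 1)Q(Period 0) = 75.42×5 + 14138.37×11 = 377.1 + 155522.07 = 155899.17
P = 184175.91 / 155899.17 × 100 = 118.1378
Fisher = √(L × P) = √(118.1463 × 118.1378) = 118.1421

118.14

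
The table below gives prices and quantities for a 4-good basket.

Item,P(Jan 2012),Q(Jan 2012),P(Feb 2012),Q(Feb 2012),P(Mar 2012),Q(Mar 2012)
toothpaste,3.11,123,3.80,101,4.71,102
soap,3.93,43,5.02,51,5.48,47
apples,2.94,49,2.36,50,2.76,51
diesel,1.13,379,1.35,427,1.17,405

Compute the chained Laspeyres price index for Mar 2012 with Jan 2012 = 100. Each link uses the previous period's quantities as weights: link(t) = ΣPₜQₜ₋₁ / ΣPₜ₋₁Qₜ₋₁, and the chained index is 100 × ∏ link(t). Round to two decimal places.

121.73

Link Jan 2012→Feb 2012:
ΣP(Feb 2012)Q(Jan 2012) = 3.80×123 + 5.02×43 + 2.36×49 + 1.35×379 = 467.4 + 215.86 + 115.64 + 511.65 = 1310.55
ΣP(Jan 2012)Q(Jan 2012) = 3.11×123 + 3.93×43 + 2.94×49 + 1.13×379 = 382.53 + 168.99 + 144.06 + 428.27 = 1123.85
link = 1310.55/1123.85 = 1.166125
Link Feb 2012→Mar 2012:
ΣP(Mar 2012)Q(Feb 2012) = 4.71×101 + 5.48×51 + 2.76×50 + 1.17×427 = 475.71 + 279.48 + 138 + 499.59 = 1392.78
ΣP(Feb 2012)Q(Feb 2012) = 3.80×101 + 5.02×51 + 2.36×50 + 1.35×427 = 383.8 + 256.02 + 118 + 576.45 = 1334.27
link = 1392.78/1334.27 = 1.043852
Chained index = 100 × 1.166125 × 1.043852 = 121.7262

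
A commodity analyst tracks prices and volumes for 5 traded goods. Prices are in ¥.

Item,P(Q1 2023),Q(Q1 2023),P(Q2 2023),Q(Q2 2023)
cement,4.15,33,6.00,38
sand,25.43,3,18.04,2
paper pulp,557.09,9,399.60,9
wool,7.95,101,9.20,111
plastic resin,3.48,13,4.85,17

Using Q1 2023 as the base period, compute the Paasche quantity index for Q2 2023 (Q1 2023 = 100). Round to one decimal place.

102.5

Paasche quantity index uses current-period prices as weights.
ΣP(Q2 2023)·Q(Q2 2023) = 6.00×38 + 18.04×2 + 399.60×9 + 9.20×111 + 4.85×17 = 228 + 36.08 + 3596.4 + 1021.2 + 82.45 = 4964.13
ΣP(Q2 2023)·Q(Q1 2023) = 6.00×33 + 18.04×3 + 399.60×9 + 9.20×101 + 4.85×13 = 198 + 54.12 + 3596.4 + 929.2 + 63.05 = 4840.77
Index = 4964.13 / 4840.77 × 100 = 102.5484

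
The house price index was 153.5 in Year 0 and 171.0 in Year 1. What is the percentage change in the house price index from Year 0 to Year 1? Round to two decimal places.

11.40%

Change = (171.0 − 153.5) / 153.5 × 100
       = 17.5 / 153.5 × 100 = 11.4007%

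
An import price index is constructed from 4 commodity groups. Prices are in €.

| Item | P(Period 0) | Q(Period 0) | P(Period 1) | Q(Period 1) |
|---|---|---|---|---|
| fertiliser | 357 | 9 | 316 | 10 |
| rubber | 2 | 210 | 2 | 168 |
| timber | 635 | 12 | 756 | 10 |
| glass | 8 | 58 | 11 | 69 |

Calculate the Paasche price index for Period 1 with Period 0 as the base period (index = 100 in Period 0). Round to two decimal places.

Paasche price index uses current-period quantities as weights.
ΣP(Period 1)·Q(Period 1) = 316×10 + 2×168 + 756×10 + 11×69 = 3160 + 336 + 7560 + 759 = 11815
ΣP(Period 0)·Q(Period 1) = 357×10 + 2×168 + 635×10 + 8×69 = 3570 + 336 + 6350 + 552 = 10808
Index = 11815 / 10808 × 100 = 109.3172

109.32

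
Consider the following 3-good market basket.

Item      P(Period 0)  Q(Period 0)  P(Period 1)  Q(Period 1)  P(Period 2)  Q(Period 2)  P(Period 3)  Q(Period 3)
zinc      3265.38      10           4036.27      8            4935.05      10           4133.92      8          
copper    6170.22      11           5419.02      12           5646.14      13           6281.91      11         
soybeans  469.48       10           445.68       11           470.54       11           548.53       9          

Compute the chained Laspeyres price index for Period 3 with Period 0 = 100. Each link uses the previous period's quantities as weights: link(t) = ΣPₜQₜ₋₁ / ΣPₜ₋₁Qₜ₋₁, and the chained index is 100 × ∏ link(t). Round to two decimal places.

Link Period 0→Period 1:
ΣP(Period 1)Q(Period 0) = 4036.27×10 + 5419.02×11 + 445.68×10 = 40362.7 + 59609.22 + 4456.8 = 104428.72
ΣP(Period 0)Q(Period 0) = 3265.38×10 + 6170.22×11 + 469.48×10 = 32653.8 + 67872.42 + 4694.8 = 105221.02
link = 104428.72/105221.02 = 0.992470
Link Period 1→Period 2:
ΣP(Period 2)Q(Period 1) = 4935.05×8 + 5646.14×12 + 470.54×11 = 39480.4 + 67753.68 + 5175.94 = 112410.02
ΣP(Period 1)Q(Period 1) = 4036.27×8 + 5419.02×12 + 445.68×11 = 32290.16 + 65028.24 + 4902.48 = 102220.88
link = 112410.02/102220.88 = 1.099678
Link Period 2→Period 3:
ΣP(Period 3)Q(Period 2) = 4133.92×10 + 6281.91×13 + 548.53×11 = 41339.2 + 81664.83 + 6033.83 = 129037.86
ΣP(Period 2)Q(Period 2) = 4935.05×10 + 5646.14×13 + 470.54×11 = 49350.5 + 73399.82 + 5175.94 = 127926.26
link = 129037.86/127926.26 = 1.008689
Chained index = 100 × 0.992470 × 1.099678 × 1.008689 = 110.0881

110.09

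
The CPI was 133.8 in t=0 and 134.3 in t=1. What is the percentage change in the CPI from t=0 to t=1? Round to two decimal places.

Change = (134.3 − 133.8) / 133.8 × 100
       = 0.5 / 133.8 × 100 = 0.3737%

0.37%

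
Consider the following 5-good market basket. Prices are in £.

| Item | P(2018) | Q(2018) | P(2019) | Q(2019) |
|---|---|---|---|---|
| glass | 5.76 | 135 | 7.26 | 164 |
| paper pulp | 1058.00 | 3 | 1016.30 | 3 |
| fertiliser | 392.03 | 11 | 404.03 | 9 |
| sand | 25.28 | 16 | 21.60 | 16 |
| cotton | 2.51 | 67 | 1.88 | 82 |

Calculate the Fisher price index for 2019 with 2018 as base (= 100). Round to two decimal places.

Laspeyres component (base-period weights):
ΣP(2019)Q(2018) = 7.26×135 + 1016.30×3 + 404.03×11 + 21.60×16 + 1.88×67 = 980.1 + 3048.9 + 4444.33 + 345.6 + 125.96 = 8944.89
ΣP(2018)Q(2018) = 5.76×135 + 1058.00×3 + 392.03×11 + 25.28×16 + 2.51×67 = 777.6 + 3174 + 4312.33 + 404.48 + 168.17 = 8836.58
L = 8944.89 / 8836.58 × 100 = 101.2257
Paasche component (current-period weights):
ΣP(2019)Q(2019) = 7.26×164 + 1016.30×3 + 404.03×9 + 21.60×16 + 1.88×82 = 1190.64 + 3048.9 + 3636.27 + 345.6 + 154.16 = 8375.57
ΣP(2018)Q(2019) = 5.76×164 + 1058.00×3 + 392.03×9 + 25.28×16 + 2.51×82 = 944.64 + 3174 + 3528.27 + 404.48 + 205.82 = 8257.21
P = 8375.57 / 8257.21 × 100 = 101.4334
Fisher = √(L × P) = √(101.2257 × 101.4334) = 101.3295

101.33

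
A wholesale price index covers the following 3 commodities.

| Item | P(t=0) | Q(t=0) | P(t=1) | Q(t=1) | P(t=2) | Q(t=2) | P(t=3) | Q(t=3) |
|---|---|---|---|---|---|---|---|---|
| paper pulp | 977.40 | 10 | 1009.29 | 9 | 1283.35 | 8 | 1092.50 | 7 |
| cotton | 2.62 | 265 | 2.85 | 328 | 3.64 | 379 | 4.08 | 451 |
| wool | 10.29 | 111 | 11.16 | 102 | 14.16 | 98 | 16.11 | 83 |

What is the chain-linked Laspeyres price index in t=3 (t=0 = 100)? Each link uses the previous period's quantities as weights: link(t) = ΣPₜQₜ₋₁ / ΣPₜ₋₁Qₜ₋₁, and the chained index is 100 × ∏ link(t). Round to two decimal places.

120.52

Link t=0→t=1:
ΣP(t=1)Q(t=0) = 1009.29×10 + 2.85×265 + 11.16×111 = 10092.9 + 755.25 + 1238.76 = 12086.91
ΣP(t=0)Q(t=0) = 977.40×10 + 2.62×265 + 10.29×111 = 9774 + 694.3 + 1142.19 = 11610.49
link = 12086.91/11610.49 = 1.041034
Link t=1→t=2:
ΣP(t=2)Q(t=1) = 1283.35×9 + 3.64×328 + 14.16×102 = 11550.15 + 1193.92 + 1444.32 = 14188.39
ΣP(t=1)Q(t=1) = 1009.29×9 + 2.85×328 + 11.16×102 = 9083.61 + 934.8 + 1138.32 = 11156.73
link = 14188.39/11156.73 = 1.271734
Link t=2→t=3:
ΣP(t=3)Q(t=2) = 1092.50×8 + 4.08×379 + 16.11×98 = 8740 + 1546.32 + 1578.78 = 11865.1
ΣP(t=2)Q(t=2) = 1283.35×8 + 3.64×379 + 14.16×98 = 10266.8 + 1379.56 + 1387.68 = 13034.04
link = 11865.1/13034.04 = 0.910316
Chained index = 100 × 1.041034 × 1.271734 × 0.910316 = 120.5184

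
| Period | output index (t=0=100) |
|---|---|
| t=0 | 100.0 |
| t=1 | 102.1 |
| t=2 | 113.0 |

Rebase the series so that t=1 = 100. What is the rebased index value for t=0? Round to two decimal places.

97.94

Rebased(t=0) = 100.0 / 102.1 × 100 = 97.9432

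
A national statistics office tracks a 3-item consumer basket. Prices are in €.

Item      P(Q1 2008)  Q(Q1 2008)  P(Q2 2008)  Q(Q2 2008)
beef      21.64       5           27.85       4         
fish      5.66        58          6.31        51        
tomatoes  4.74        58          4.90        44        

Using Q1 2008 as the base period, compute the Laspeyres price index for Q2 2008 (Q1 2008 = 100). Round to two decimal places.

Laspeyres price index uses base-period quantities as weights.
ΣP(Q2 2008)·Q(Q1 2008) = 27.85×5 + 6.31×58 + 4.90×58 = 139.25 + 365.98 + 284.2 = 789.43
ΣP(Q1 2008)·Q(Q1 2008) = 21.64×5 + 5.66×58 + 4.74×58 = 108.2 + 328.28 + 274.92 = 711.4
Index = 789.43 / 711.4 × 100 = 110.9685

110.97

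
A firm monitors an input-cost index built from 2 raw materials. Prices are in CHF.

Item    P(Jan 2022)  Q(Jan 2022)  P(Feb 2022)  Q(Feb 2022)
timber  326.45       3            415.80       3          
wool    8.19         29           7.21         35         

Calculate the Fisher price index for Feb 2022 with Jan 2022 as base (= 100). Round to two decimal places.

119.08

Laspeyres component (base-period weights):
ΣP(Feb 2022)Q(Jan 2022) = 415.80×3 + 7.21×29 = 1247.4 + 209.09 = 1456.49
ΣP(Jan 2022)Q(Jan 2022) = 326.45×3 + 8.19×29 = 979.35 + 237.51 = 1216.86
L = 1456.49 / 1216.86 × 100 = 119.6925
Paasche component (current-period weights):
ΣP(Feb 2022)Q(Feb 2022) = 415.80×3 + 7.21×35 = 1247.4 + 252.35 = 1499.75
ΣP(Jan 2022)Q(Feb 2022) = 326.45×3 + 8.19×35 = 979.35 + 286.65 = 1266
P = 1499.75 / 1266 × 100 = 118.4637
Fisher = √(L × P) = √(119.6925 × 118.4637) = 119.0765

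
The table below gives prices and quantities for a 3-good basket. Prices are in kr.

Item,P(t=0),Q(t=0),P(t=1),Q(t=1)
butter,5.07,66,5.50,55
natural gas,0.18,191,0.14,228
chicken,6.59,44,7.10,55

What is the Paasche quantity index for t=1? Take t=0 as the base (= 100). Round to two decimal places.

Paasche quantity index uses current-period prices as weights.
ΣP(t=1)·Q(t=1) = 5.50×55 + 0.14×228 + 7.10×55 = 302.5 + 31.92 + 390.5 = 724.92
ΣP(t=1)·Q(t=0) = 5.50×66 + 0.14×191 + 7.10×44 = 363 + 26.74 + 312.4 = 702.14
Index = 724.92 / 702.14 × 100 = 103.2444

103.24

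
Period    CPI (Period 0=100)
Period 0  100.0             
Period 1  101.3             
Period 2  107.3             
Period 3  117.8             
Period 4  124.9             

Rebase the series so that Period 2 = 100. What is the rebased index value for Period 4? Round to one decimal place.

Rebased(Period 4) = 124.9 / 107.3 × 100 = 116.4026

116.4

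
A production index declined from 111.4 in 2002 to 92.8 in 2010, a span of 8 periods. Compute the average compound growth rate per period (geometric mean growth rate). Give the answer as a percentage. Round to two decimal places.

Growth factor = (92.8/111.4)^(1/8) = (0.833034)^(1/8) = 0.977424
Growth rate = 0.977424 − 1 = -0.022576 = -2.2576%

-2.26%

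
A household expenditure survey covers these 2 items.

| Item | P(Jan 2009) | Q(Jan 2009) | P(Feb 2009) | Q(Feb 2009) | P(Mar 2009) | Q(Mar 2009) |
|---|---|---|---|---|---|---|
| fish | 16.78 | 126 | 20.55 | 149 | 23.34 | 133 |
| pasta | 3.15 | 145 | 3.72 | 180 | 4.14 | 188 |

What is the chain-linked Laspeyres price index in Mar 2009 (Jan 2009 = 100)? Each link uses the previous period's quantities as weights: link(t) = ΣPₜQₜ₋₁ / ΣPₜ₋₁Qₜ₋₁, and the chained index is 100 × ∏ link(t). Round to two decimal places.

137.71

Link Jan 2009→Feb 2009:
ΣP(Feb 2009)Q(Jan 2009) = 20.55×126 + 3.72×145 = 2589.3 + 539.4 = 3128.7
ΣP(Jan 2009)Q(Jan 2009) = 16.78×126 + 3.15×145 = 2114.28 + 456.75 = 2571.03
link = 3128.7/2571.03 = 1.216905
Link Feb 2009→Mar 2009:
ΣP(Mar 2009)Q(Feb 2009) = 23.34×149 + 4.14×180 = 3477.66 + 745.2 = 4222.86
ΣP(Feb 2009)Q(Feb 2009) = 20.55×149 + 3.72×180 = 3061.95 + 669.6 = 3731.55
link = 4222.86/3731.55 = 1.131664
Chained index = 100 × 1.216905 × 1.131664 = 137.7128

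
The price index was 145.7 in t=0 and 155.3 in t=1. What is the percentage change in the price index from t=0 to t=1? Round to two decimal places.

Change = (155.3 − 145.7) / 145.7 × 100
       = 9.6 / 145.7 × 100 = 6.5889%

6.59%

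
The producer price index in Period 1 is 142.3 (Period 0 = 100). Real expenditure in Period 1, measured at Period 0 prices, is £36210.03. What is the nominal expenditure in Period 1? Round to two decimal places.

Nominal = Real × (Index/100) = 36210.03 × (142.3/100)
        = 36210.03 × 1.423 = 51526.8727

51526.87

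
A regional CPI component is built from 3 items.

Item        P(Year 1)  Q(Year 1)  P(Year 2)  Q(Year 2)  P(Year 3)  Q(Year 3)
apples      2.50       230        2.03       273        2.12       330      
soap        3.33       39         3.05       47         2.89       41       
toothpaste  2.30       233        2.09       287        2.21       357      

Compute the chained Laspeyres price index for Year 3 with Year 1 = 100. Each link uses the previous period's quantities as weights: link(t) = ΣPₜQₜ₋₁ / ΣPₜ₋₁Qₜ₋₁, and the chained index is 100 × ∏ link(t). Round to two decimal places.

Link Year 1→Year 2:
ΣP(Year 2)Q(Year 1) = 2.03×230 + 3.05×39 + 2.09×233 = 466.9 + 118.95 + 486.97 = 1072.82
ΣP(Year 1)Q(Year 1) = 2.50×230 + 3.33×39 + 2.30×233 = 575 + 129.87 + 535.9 = 1240.77
link = 1072.82/1240.77 = 0.864641
Link Year 2→Year 3:
ΣP(Year 3)Q(Year 2) = 2.12×273 + 2.89×47 + 2.21×287 = 578.76 + 135.83 + 634.27 = 1348.86
ΣP(Year 2)Q(Year 2) = 2.03×273 + 3.05×47 + 2.09×287 = 554.19 + 143.35 + 599.83 = 1297.37
link = 1348.86/1297.37 = 1.039688
Chained index = 100 × 0.864641 × 1.039688 = 89.8956

89.90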